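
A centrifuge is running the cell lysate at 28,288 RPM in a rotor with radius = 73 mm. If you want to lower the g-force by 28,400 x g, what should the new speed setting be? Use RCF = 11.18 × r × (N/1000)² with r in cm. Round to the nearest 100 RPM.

r = 73 mm = 7.3 cm
Current RCF = 11.18 × 7.3 × (28.288)² = 11.18 × 7.3 × 800.210944 ≈ 65,308.4 × g
Target RCF = 65,308.4 − 28,400 = 36,908.4 × g
(N/1000)² = 36,908.4 / 81.614 = 452.2312
N = 1000 × √452.2312 ≈ 21,265.7

≈ 21300 RPM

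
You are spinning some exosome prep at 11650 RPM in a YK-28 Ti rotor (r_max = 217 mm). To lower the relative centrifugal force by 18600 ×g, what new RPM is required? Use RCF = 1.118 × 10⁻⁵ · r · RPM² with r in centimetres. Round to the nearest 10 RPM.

r = 217 mm = 21.7 cm
Current RCF = 1.118 × 10⁻⁵ × 21.7 × (11650)² = 1.118 × 10⁻⁵ × 21.7 × 135,722,500 ≈ 32,927.1 × g
Target RCF = 32,927.1 − 18,600 = 14,327.1 × g
N² = 14,327.1 / (24.2606 × 10⁻⁵) = 59,055,011
N ≈ √59,055,011 ≈ 7,684.7

7680 RPM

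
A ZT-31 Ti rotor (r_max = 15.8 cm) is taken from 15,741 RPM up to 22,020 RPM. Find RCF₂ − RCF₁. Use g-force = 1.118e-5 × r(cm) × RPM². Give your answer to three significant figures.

≈ 41900 g

RCF₁ = 1.118 × 10⁻⁵ × 15.8 × (15741)² = 1.118 × 10⁻⁵ × 15.8 × 247,779,081 ≈ 43,768.7 × g
RCF₂ = 1.118 × 10⁻⁵ × 15.8 × (22020)² = 1.118 × 10⁻⁵ × 15.8 × 484,880,400 ≈ 85,651.2 × g
Increase = 85,651.2 − 43,768.7 = 41,882.5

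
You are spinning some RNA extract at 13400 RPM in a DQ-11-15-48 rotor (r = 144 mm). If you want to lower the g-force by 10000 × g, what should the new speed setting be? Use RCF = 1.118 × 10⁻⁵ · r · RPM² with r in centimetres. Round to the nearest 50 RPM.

r = 144 mm = 14.4 cm
Current RCF = 1.118 × 10⁻⁵ × 14.4 × (13400)² = 1.118 × 10⁻⁵ × 14.4 × 179,560,000 ≈ 28,907.7 × g
Target RCF = 28,907.7 − 10,000 = 18,907.7 × g
N² = 18,907.7 / (16.0992 × 10⁻⁵) = 117,444,966
N ≈ √117,444,966 ≈ 10,837.2

≈ 10850 RPM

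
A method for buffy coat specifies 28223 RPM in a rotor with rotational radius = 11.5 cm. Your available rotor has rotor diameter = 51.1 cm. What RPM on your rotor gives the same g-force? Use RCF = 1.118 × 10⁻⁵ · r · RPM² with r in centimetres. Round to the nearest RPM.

18935 RPM

RCF_original = 1.118 × 10⁻⁵ × 11.5 × (28223)² = 1.118 × 10⁻⁵ × 11.5 × 796,537,729 ≈ 102,410.9 × g
Your rotor: r = 51.1 / 2 = 25.55 cm
102,410.9 = 1.118 × 10⁻⁵ × 25.55 × N²
N² = 102,410.9 / (28.5649 × 10⁻⁵) = 358,520,072
N ≈ √358,520,072 ≈ 18,934.6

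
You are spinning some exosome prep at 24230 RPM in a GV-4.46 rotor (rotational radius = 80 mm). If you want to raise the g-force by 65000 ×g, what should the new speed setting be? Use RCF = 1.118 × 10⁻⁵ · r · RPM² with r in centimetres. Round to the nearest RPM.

36247 RPM

r = 80 mm = 8.0 cm
Current RCF = 1.118 × 10⁻⁵ × 8 × (24230)² = 1.118 × 10⁻⁵ × 8 × 587,092,900 ≈ 52,509.6 × g
Target RCF = 52,509.6 + 65,000 = 117,509.6 × g
N² = 117,509.6 / (8.944 × 10⁻⁵) = 1,313,837,209
N ≈ √1,313,837,209 ≈ 36,246.9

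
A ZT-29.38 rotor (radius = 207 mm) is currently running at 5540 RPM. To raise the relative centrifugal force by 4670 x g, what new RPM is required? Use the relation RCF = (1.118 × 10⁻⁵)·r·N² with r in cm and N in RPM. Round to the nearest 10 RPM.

r = 207 mm = 20.7 cm
Current RCF = 1.118 × 10⁻⁵ × 20.7 × (5540)² = 1.118 × 10⁻⁵ × 20.7 × 30,691,600 ≈ 7,102.8 × g
Target RCF = 7,102.8 + 4,670 = 11,772.8 × g
N² = 11,772.8 / (23.1426 × 10⁻⁵) = 50,870,689
N ≈ √50,870,689 ≈ 7,132.4

N₂ ≈ 7130 RPM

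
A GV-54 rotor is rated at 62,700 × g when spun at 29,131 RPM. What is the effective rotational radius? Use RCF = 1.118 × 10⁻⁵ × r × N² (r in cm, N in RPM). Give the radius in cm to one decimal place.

r ≈ 6.6 cm

62700 = 1.118 × 10⁻⁵ × r × (29131)²
r = 62700 / (1.118 × 10⁻⁵ × 848,615,161) = 62700 / 9487.517 ≈ 6.609 cm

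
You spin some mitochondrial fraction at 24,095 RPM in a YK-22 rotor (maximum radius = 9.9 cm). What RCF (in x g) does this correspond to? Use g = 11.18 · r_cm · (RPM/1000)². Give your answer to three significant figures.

RCF ≈ 64300 x g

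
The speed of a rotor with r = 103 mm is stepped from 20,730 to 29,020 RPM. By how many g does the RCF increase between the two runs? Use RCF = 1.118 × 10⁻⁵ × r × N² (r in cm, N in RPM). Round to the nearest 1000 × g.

≈ 47000 g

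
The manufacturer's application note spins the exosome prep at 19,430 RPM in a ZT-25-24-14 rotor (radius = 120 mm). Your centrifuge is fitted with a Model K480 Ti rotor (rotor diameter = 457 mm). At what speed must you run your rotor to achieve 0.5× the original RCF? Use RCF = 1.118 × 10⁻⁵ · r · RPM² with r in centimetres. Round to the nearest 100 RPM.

10000 RPM

Original rotor: r = 120 mm = 12.0 cm
RCF = 1.118 × 10⁻⁵ × r × N²
RCF_original = 1.118 × 10⁻⁵ × 12 × (19430)² = 1.118 × 10⁻⁵ × 12 × 377,524,900 ≈ 50,648.7 × g
Target RCF = 0.5 × 50,648.7 ≈ 25,324.3 × g
Your rotor: r = 457 mm / 2 = 228.5 mm = 22.85 cm
25,324.3 = 1.118 × 10⁻⁵ × 22.85 × N²
N² = 25,324.3 / (25.5463 × 10⁻⁵) = 99,130,990
N ≈ √99,130,990 ≈ 9,956.5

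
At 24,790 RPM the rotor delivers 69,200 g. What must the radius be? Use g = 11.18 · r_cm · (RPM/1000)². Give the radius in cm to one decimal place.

69200 = 11.18 × r × (24.79)²
r = 69200 / (11.18 × 614.5441) = 69200 / 6870.603 ≈ 10.072 cm

≈ 10.1 cm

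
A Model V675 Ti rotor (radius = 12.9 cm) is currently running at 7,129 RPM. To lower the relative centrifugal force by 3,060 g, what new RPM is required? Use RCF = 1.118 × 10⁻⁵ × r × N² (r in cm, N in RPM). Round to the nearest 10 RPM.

N₂ ≈ 5440 RPM

Current RCF = 1.118 × 10⁻⁵ × 12.9 × (7129)² = 1.118 × 10⁻⁵ × 12.9 × 50,822,641 ≈ 7,329.7 × g
Target RCF = 7,329.7 − 3,060 = 4,269.7 × g
N² = 4,269.7 / (14.4222 × 10⁻⁵) = 29,605,053
N ≈ √29,605,053 ≈ 5,441.1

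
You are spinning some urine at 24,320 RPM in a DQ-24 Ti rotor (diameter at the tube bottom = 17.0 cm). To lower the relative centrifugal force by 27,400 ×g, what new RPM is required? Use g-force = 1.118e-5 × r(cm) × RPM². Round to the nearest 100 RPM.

≈ 17400 RPM

r = 17.0 / 2 = 8.5 cm
Current RCF = 1.118 × 10⁻⁵ × 8.5 × (24320)² = 1.118 × 10⁻⁵ × 8.5 × 591,462,400 ≈ 56,206.7 × g
Target RCF = 56,206.7 − 27,400 = 28,806.7 × g
N² = 28,806.7 / (9.503 × 10⁻⁵) = 303,132,695
N ≈ √303,132,695 ≈ 17,410.7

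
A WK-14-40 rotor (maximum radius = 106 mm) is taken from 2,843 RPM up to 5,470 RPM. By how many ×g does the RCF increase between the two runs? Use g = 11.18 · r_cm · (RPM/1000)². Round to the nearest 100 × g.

2600 ×g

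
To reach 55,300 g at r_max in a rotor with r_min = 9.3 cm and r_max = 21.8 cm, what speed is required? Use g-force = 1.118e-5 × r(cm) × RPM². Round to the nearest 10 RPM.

≈ 15060 RPM

Use r_max = 21.8 cm.
55,300 = 1.118 × 10⁻⁵ × 21.8 × N²
N² = 55,300 / (24.3724 × 10⁻⁵) = 226,895,997
N ≈ √226,895,997 ≈ 15,063.1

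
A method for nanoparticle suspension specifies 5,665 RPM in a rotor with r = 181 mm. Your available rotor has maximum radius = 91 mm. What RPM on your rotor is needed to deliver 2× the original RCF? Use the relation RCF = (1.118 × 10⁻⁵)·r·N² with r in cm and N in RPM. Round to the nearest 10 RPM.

≈ 11300 RPM

Original rotor: r = 181 mm = 18.1 cm
RCF = 1.118 × 10⁻⁵ × r × N²
RCF_original = 1.118 × 10⁻⁵ × 18.1 × (5665)² = 1.118 × 10⁻⁵ × 18.1 × 32,092,225 ≈ 6,494.1 × g
Target RCF = 2 × 6,494.1 ≈ 12,988.2 × g
Your rotor: r = 91 mm = 9.1 cm
12,988.2 = 1.118 × 10⁻⁵ × 9.1 × N²
N² = 12,988.2 / (10.1738 × 10⁻⁵) = 127,663,213
N ≈ √127,663,213 ≈ 11,298.8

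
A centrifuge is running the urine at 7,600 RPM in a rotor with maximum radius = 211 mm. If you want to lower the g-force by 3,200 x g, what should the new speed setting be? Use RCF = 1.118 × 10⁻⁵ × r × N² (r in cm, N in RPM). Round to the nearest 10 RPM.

≈ 6650 RPM

r = 211 mm = 21.1 cm
Current RCF = 1.118 × 10⁻⁵ × 21.1 × (7600)² = 1.118 × 10⁻⁵ × 21.1 × 57,760,000 ≈ 13,625.5 × g
Target RCF = 13,625.5 − 3,200 = 10,425.5 × g
N² = 10,425.5 / (23.5898 × 10⁻⁵) = 44,194,949
N ≈ √44,194,949 ≈ 6,647.9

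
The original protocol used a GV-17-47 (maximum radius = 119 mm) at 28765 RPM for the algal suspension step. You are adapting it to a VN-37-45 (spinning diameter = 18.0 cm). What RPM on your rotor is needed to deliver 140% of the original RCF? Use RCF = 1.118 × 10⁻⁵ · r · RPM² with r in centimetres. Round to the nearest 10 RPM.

Original rotor: r = 119 mm = 11.9 cm
RCF = 1.118 × 10⁻⁵ × r × N²
RCF_original = 1.118 × 10⁻⁵ × 11.9 × (28765)² = 1.118 × 10⁻⁵ × 11.9 × 827,425,225 ≈ 110,082.3 × g
Target RCF = 1.4 × 110,082.3 ≈ 154,115.2 × g
Your rotor: r = 18.0 / 2 = 9 cm
154,115.2 = 1.118 × 10⁻⁵ × 9 × N²
N² = 154,115.2 / (10.062 × 10⁻⁵) = 1,531,655,734
N ≈ √1,531,655,734 ≈ 39,136.4

≈ 39140 RPM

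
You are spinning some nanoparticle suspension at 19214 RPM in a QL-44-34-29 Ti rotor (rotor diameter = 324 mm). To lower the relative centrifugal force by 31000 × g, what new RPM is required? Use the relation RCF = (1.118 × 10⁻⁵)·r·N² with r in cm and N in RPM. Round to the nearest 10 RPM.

r = 324 mm / 2 = 162 mm = 16.2 cm
Current RCF = 1.118 × 10⁻⁵ × 16.2 × (19214)² = 1.118 × 10⁻⁵ × 16.2 × 369,177,796 ≈ 66,864 × g
Target RCF = 66,864 − 31,000 = 35,864 × g
N² = 35,864 / (18.1116 × 10⁻⁵) = 198,016,741
N ≈ √198,016,741 ≈ 14,071.8

N₂ ≈ 14070 RPM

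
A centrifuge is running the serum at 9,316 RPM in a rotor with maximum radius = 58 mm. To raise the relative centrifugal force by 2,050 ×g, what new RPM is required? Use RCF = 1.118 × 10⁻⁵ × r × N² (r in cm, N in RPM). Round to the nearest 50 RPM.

r = 58 mm = 5.8 cm
Current RCF = 1.118 × 10⁻⁵ × 5.8 × (9316)² = 1.118 × 10⁻⁵ × 5.8 × 86,787,856 ≈ 5,627.7 × g
Target RCF = 5,627.7 + 2,050 = 7,677.7 × g
N² = 7,677.7 / (6.4844 × 10⁻⁵) = 118,402,628
N ≈ √118,402,628 ≈ 10,881.3

N₂ ≈ 10900 RPM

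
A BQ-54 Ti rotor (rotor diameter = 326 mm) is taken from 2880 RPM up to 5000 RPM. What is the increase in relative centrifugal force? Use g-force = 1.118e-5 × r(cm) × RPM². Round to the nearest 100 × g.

r = 326 mm / 2 = 163 mm = 16.3 cm
RCF₁ = 1.118 × 10⁻⁵ × 16.3 × (2880)² = 1.118 × 10⁻⁵ × 16.3 × 8,294,400 ≈ 1,511.5 × g
RCF₂ = 1.118 × 10⁻⁵ × 16.3 × (5000)² = 1.118 × 10⁻⁵ × 16.3 × 25,000,000 ≈ 4,555.9 × g
Increase = 4,555.9 − 1,511.5 = 3,044.4

3000 x g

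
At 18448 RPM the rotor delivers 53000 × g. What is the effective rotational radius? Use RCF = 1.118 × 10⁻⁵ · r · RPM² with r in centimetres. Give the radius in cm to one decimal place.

≈ 13.9 cm

53000 = 1.118 × 10⁻⁵ × r × (18448)²
r = 53000 / (1.118 × 10⁻⁵ × 340,328,704) = 53000 / 3804.875 ≈ 13.929 cm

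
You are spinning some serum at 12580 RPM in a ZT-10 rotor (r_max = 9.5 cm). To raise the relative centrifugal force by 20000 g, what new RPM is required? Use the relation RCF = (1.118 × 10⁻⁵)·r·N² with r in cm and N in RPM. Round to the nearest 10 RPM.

Current RCF = 1.118 × 10⁻⁵ × 9.5 × (12580)² = 1.118 × 10⁻⁵ × 9.5 × 158,256,400 ≈ 16,808.4 × g
Target RCF = 16,808.4 + 20,000 = 36,808.4 × g
N² = 36,808.4 / (10.621 × 10⁻⁵) = 346,562,471
N ≈ √346,562,471 ≈ 18,616.2

≈ 18620 RPM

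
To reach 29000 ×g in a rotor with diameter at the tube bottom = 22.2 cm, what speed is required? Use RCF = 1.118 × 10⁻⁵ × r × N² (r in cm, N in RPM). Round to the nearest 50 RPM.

N ≈ 15300 RPM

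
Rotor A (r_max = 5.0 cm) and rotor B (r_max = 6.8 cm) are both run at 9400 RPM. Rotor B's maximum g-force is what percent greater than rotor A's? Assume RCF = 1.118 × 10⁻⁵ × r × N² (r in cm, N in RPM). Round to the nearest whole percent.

At equal RPM, RCF scales linearly with r: ratio = 6.8 / 5.0 = 1.3600.
So rotor B delivers 36.0% more g-force.

36%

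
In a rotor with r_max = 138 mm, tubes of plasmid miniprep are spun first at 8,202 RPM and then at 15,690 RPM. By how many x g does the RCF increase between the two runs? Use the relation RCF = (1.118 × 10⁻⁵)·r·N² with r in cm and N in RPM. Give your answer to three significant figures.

≈ 27600 x g

r = 138 mm = 13.8 cm
RCF₁ = 1.118 × 10⁻⁵ × 13.8 × (8202)² = 1.118 × 10⁻⁵ × 13.8 × 67,272,804 ≈ 10,379.1 × g
RCF₂ = 1.118 × 10⁻⁵ × 13.8 × (15690)² = 1.118 × 10⁻⁵ × 13.8 × 246,176,100 ≈ 37,981 × g
Increase = 37,981 − 10,379.1 = 27,601.9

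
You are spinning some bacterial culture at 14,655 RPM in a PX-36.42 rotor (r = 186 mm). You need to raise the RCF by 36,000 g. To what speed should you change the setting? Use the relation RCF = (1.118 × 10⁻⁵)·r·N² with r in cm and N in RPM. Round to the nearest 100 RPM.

N₂ ≈ 19700 RPM

r = 186 mm = 18.6 cm
Current RCF = 1.118 × 10⁻⁵ × 18.6 × (14655)² = 1.118 × 10⁻⁵ × 18.6 × 214,769,025 ≈ 44,660.8 × g
Target RCF = 44,660.8 + 36,000 = 80,660.8 × g
N² = 80,660.8 / (20.7948 × 10⁻⁵) = 387,889,280
N ≈ √387,889,280 ≈ 19,694.9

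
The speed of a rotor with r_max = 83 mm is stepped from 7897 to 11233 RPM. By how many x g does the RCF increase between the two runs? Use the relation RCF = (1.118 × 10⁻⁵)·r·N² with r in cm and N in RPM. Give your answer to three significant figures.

5920 x g

r = 83 mm = 8.3 cm
RCF₁ = 1.118 × 10⁻⁵ × 8.3 × (7897)² = 1.118 × 10⁻⁵ × 8.3 × 62,362,609 ≈ 5,786.9 × g
RCF₂ = 1.118 × 10⁻⁵ × 8.3 × (11233)² = 1.118 × 10⁻⁵ × 8.3 × 126,180,289 ≈ 11,708.8 × g
Increase = 11,708.8 − 5,786.9 = 5,921.9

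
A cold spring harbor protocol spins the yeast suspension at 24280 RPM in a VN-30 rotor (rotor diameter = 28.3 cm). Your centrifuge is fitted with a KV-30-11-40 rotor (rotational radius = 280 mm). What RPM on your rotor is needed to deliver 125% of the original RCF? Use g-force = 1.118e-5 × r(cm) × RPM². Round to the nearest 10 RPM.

≈ 19300 RPM

Original rotor: r = 28.3 / 2 = 14.15 cm
RCF_original = 1.118 × 10⁻⁵ × 14.15 × (24280)² = 1.118 × 10⁻⁵ × 14.15 × 589,518,400 ≈ 93,260 × g
Target RCF = 1.25 × 93,260 ≈ 116,575 × g
Your rotor: r = 280 mm = 28.0 cm
116,575 = 1.118 × 10⁻⁵ × 28 × N²
N² = 116,575 / (31.304 × 10⁻⁵) = 372,396,499
N ≈ √372,396,499 ≈ 19,297.6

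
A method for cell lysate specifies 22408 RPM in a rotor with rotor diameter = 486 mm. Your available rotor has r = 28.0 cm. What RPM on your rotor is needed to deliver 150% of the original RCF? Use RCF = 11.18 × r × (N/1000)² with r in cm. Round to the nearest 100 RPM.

≈ 25600 RPM

Original rotor: r = 486 mm / 2 = 243 mm = 24.3 cm
RCF_original = 11.18 × 24.3 × (22.408)² = 11.18 × 24.3 × 502.118464 ≈ 136,412.5 × g
Target RCF = 1.5 × 136,412.5 ≈ 204,618.8 × g
204,618.8 = 11.18 × 28 × (N/1000)²
(N/1000)² = 204,618.8 / 313.04 = 653.6507
N = 1000 × √653.6507 ≈ 25,566.6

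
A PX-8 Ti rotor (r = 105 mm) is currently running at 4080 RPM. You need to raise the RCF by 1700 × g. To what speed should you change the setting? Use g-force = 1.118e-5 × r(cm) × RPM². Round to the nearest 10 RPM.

≈ 5580 RPM

r = 105 mm = 10.5 cm
Current RCF = 1.118 × 10⁻⁵ × 10.5 × (4080)² = 1.118 × 10⁻⁵ × 10.5 × 16,646,400 ≈ 1,954.1 × g
Target RCF = 1,954.1 + 1,700 = 3,654.1 × g
N² = 3,654.1 / (11.739 × 10⁻⁵) = 31,127,864
N ≈ √31,127,864 ≈ 5,579.2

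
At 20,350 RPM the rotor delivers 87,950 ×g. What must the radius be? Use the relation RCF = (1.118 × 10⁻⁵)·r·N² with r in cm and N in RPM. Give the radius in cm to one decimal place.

RCF = 1.118 × 10⁻⁵ × r × N²
87950 = 1.118 × 10⁻⁵ × r × (20350)²
r = 87950 / (1.118 × 10⁻⁵ × 414,122,500) = 87950 / 4629.89 ≈ 18.996 cm

≈ 19.0 cm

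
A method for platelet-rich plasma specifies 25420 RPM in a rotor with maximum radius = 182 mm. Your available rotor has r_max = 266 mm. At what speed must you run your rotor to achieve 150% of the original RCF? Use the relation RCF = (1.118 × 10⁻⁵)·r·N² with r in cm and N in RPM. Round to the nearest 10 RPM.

Original rotor: r = 182 mm = 18.2 cm
RCF_original = 1.118 × 10⁻⁵ × 18.2 × (25420)² = 1.118 × 10⁻⁵ × 18.2 × 646,176,400 ≈ 131,481.4 × g
Target RCF = 1.5 × 131,481.4 ≈ 197,222.1 × g
Your rotor: r = 266 mm = 26.6 cm
197,222.1 = 1.118 × 10⁻⁵ × 26.6 × N²
N² = 197,222.1 / (29.7388 × 10⁻⁵) = 663,181,097
N ≈ √663,181,097 ≈ 25,752.3

≈ 25750 RPM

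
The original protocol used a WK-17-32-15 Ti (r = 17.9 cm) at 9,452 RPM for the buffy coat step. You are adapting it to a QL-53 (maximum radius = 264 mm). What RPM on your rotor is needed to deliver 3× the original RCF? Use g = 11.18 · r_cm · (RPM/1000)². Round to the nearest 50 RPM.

13500 RPM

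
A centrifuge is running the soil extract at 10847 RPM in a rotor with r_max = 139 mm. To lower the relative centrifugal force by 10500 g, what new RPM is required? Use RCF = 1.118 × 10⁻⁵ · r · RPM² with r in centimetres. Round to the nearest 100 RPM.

7100 RPM

r = 139 mm = 13.9 cm
Current RCF = 1.118 × 10⁻⁵ × 13.9 × (10847)² = 1.118 × 10⁻⁵ × 13.9 × 117,657,409 ≈ 18,284.2 × g
Target RCF = 18,284.2 − 10,500 = 7,784.2 × g
N² = 7,784.2 / (15.5402 × 10⁻⁵) = 50,090,732
N ≈ √50,090,732 ≈ 7,077.5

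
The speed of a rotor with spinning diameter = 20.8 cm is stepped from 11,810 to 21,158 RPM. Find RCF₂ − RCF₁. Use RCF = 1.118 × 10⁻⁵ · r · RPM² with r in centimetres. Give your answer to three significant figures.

r = 20.8 / 2 = 10.4 cm
RCF₁ = 1.118 × 10⁻⁵ × 10.4 × (11810)² = 1.118 × 10⁻⁵ × 10.4 × 139,476,100 ≈ 16,217.2 × g
RCF₂ = 1.118 × 10⁻⁵ × 10.4 × (21158)² = 1.118 × 10⁻⁵ × 10.4 × 447,660,964 ≈ 52,050.4 × g
Increase = 52,050.4 − 16,217.2 = 35,833.2

≈ 35800 x g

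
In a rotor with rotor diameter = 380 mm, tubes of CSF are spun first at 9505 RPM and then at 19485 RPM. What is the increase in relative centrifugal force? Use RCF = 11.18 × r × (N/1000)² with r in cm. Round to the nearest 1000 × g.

61000 g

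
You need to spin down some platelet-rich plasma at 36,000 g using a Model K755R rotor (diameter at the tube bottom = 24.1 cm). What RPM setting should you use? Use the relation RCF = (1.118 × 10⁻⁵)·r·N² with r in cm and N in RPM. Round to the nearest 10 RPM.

N ≈ 16350 RPM

r = 24.1 / 2 = 12.05 cm
36,000 = 1.118 × 10⁻⁵ × 12.05 × N²
N² = 36,000 / (13.4719 × 10⁻⁵) = 267,222,886
N ≈ √267,222,886 ≈ 16,347.0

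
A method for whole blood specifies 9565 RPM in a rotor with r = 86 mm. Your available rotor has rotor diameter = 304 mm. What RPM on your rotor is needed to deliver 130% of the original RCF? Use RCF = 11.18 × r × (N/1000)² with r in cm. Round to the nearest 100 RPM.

8200 RPM

Original rotor: r = 86 mm = 8.6 cm
RCF_original = 11.18 × 8.6 × (9.565)² = 11.18 × 8.6 × 91.489225 ≈ 8,796.5 × g
Target RCF = 1.3 × 8,796.5 ≈ 11,435.5 × g
Your rotor: r = 304 mm / 2 = 152 mm = 15.2 cm
11,435.5 = 11.18 × 15.2 × (N/1000)²
(N/1000)² = 11,435.5 / 169.936 = 67.29298
N = 1000 × √67.29298 ≈ 8,203.2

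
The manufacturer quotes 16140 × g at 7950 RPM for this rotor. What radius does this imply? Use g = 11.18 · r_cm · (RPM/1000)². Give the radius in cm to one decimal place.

RCF = 11.18 × r × (N/1000)²
16140 = 11.18 × r × (7.95)²
r = 16140 / (11.18 × 63.2025) = 16140 / 706.604 ≈ 22.842 cm

r ≈ 22.8 cm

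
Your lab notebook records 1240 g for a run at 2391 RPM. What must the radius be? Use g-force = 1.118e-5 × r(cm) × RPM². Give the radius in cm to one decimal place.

RCF = 1.118 × 10⁻⁵ × r × N²
1240 = 1.118 × 10⁻⁵ × r × (2391)²
r = 1240 / (1.118 × 10⁻⁵ × 5,716,881) = 1240 / 63.91473 ≈ 19.401 cm

r ≈ 19.4 cm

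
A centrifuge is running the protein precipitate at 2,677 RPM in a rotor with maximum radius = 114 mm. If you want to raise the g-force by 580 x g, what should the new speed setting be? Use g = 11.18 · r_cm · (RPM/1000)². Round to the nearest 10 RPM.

3420 RPM

r = 114 mm = 11.4 cm
Current RCF = 11.18 × 11.4 × (2.677)² = 11.18 × 11.4 × 7.166329 ≈ 913.4 × g
Target RCF = 913.4 + 580 = 1,493.4 × g
(N/1000)² = 1,493.4 / 127.452 = 11.71735
N = 1000 × √11.71735 ≈ 3,423.1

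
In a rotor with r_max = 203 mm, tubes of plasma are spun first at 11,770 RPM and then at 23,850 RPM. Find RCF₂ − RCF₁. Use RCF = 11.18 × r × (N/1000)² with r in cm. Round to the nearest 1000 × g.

≈ 98000 ×g

r = 203 mm = 20.3 cm
RCF₁ = 11.18 × 20.3 × (11.77)² = 11.18 × 20.3 × 138.5329 ≈ 31,440.6 × g
RCF₂ = 11.18 × 20.3 × (23.85)² = 11.18 × 20.3 × 568.8225 ≈ 129,096.5 × g
Increase = 129,096.5 − 31,440.6 = 97,655.9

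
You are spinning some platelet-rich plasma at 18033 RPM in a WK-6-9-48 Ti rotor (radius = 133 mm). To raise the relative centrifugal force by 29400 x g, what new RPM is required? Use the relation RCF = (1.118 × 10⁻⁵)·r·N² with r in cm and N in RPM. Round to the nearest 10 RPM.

N₂ ≈ 22870 RPM

r = 133 mm = 13.3 cm
Current RCF = 1.118 × 10⁻⁵ × 13.3 × (18033)² = 1.118 × 10⁻⁵ × 13.3 × 325,189,089 ≈ 48,353.7 × g
Target RCF = 48,353.7 + 29,400 = 77,753.7 × g
N² = 77,753.7 / (14.8694 × 10⁻⁵) = 522,910,810
N ≈ √522,910,810 ≈ 22,867.2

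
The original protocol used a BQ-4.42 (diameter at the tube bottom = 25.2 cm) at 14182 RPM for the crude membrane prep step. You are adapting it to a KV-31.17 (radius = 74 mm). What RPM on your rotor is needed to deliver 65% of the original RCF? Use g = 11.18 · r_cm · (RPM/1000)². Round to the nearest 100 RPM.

14900 RPM

Original rotor: r = 25.2 / 2 = 12.6 cm
RCF = 11.18 × r × (N/1000)²
RCF_original = 11.18 × 12.6 × (14.182)² = 11.18 × 12.6 × 201.129124 ≈ 28,332.7 × g
Target RCF = 0.65 × 28,332.7 ≈ 18,416.3 × g
Your rotor: r = 74 mm = 7.4 cm
18,416.3 = 11.18 × 7.4 × (N/1000)²
(N/1000)² = 18,416.3 / 82.732 = 222.6019
N = 1000 × √222.6019 ≈ 14,919.8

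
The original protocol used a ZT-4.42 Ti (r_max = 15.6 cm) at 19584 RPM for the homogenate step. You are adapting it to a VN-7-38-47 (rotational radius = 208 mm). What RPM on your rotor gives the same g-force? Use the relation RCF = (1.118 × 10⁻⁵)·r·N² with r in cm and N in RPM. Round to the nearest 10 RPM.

16960 RPM

RCF = 1.118 × 10⁻⁵ × r × N²
RCF_original = 1.118 × 10⁻⁵ × 15.6 × (19584)² = 1.118 × 10⁻⁵ × 15.6 × 383,533,056 ≈ 66,891.2 × g
Your rotor: r = 208 mm = 20.8 cm
66,891.2 = 1.118 × 10⁻⁵ × 20.8 × N²
N² = 66,891.2 / (23.2544 × 10⁻⁵) = 287,649,649
N ≈ √287,649,649 ≈ 16,960.2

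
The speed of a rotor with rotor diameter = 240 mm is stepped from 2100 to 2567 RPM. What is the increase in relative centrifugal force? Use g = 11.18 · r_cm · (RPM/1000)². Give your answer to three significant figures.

r = 240 mm / 2 = 120 mm = 12 cm
RCF₁ = 11.18 × 12 × (2.1)² = 11.18 × 12 × 4.41 ≈ 591.6 × g
RCF₂ = 11.18 × 12 × (2.567)² = 11.18 × 12 × 6.589489 ≈ 884 × g
Increase = 884 − 591.6 = 292.4

292 × g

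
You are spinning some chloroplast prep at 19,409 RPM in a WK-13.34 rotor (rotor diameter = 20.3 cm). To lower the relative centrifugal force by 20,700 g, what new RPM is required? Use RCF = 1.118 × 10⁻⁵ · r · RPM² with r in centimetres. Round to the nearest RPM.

r = 20.3 / 2 = 10.15 cm
Current RCF = 1.118 × 10⁻⁵ × 10.15 × (19409)² = 1.118 × 10⁻⁵ × 10.15 × 376,709,281 ≈ 42,747.8 × g
Target RCF = 42,747.8 − 20,700 = 22,047.8 × g
N² = 22,047.8 / (11.3477 × 10⁻⁵) = 194,293,117
N ≈ √194,293,117 ≈ 13,938.9

13939 RPM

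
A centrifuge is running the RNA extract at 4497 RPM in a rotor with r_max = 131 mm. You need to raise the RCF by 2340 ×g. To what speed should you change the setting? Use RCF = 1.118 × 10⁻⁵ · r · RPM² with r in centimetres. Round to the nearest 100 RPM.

r = 131 mm = 13.1 cm
Current RCF = 1.118 × 10⁻⁵ × 13.1 × (4497)² = 1.118 × 10⁻⁵ × 13.1 × 20,223,009 ≈ 2,961.8 × g
Target RCF = 2,961.8 + 2,340 = 5,301.8 × g
N² = 5,301.8 / (14.6458 × 10⁻⁵) = 36,200,139
N ≈ √36,200,139 ≈ 6,016.7

N₂ ≈ 6000 RPM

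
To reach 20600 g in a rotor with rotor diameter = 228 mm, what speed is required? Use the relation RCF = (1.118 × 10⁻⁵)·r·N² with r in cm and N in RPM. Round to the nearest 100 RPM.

r = 228 mm / 2 = 114 mm = 11.4 cm
20,600 = 1.118 × 10⁻⁵ × 11.4 × N²
N² = 20,600 / (12.7452 × 10⁻⁵) = 161,629,476
N ≈ √161,629,476 ≈ 12,713.4

N ≈ 12700 RPM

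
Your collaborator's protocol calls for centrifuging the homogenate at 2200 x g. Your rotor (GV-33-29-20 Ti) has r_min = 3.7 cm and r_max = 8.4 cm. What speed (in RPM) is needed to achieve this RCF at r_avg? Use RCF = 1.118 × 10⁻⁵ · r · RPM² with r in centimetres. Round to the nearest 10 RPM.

r_avg = (3.7 + 8.4) / 2 = 6.05 cm
2,200 = 1.118 × 10⁻⁵ × 6.05 × N²
N² = 2,200 / (6.7639 × 10⁻⁵) = 32,525,614
N ≈ √32,525,614 ≈ 5,703.1

≈ 5700 RPM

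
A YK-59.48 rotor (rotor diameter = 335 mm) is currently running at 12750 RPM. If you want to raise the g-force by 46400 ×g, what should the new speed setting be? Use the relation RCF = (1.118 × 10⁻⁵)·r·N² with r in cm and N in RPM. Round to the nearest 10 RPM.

N₂ ≈ 20260 RPM

r = 335 mm / 2 = 167.5 mm = 16.75 cm
Current RCF = 1.118 × 10⁻⁵ × 16.75 × (12750)² = 1.118 × 10⁻⁵ × 16.75 × 162,562,500 ≈ 30,442.3 × g
Target RCF = 30,442.3 + 46,400 = 76,842.3 × g
N² = 76,842.3 / (18.7265 × 10⁻⁵) = 410,339,893
N ≈ √410,339,893 ≈ 20,256.8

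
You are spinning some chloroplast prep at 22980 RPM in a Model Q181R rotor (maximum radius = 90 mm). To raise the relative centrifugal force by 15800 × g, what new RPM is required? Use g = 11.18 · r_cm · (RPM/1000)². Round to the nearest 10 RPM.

26170 RPM

r = 90 mm = 9.0 cm
Current RCF = 11.18 × 9 × (22.98)² = 11.18 × 9 × 528.0804 ≈ 53,135.4 × g
Target RCF = 53,135.4 + 15,800 = 68,935.4 × g
(N/1000)² = 68,935.4 / 100.62 = 685.1063
N = 1000 × √685.1063 ≈ 26,174.5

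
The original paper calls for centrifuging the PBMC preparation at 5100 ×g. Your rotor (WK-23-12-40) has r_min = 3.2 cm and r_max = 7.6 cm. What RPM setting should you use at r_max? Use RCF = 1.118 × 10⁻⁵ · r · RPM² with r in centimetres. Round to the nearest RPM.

7747 RPM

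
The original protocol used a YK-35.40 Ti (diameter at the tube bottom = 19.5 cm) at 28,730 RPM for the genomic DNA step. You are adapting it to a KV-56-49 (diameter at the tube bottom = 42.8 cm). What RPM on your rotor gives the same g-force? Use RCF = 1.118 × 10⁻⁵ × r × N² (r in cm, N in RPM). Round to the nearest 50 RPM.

Original rotor: r = 19.5 / 2 = 9.75 cm
RCF_original = 1.118 × 10⁻⁵ × 9.75 × (28730)² = 1.118 × 10⁻⁵ × 9.75 × 825,412,900 ≈ 89,974.1 × g
Your rotor: r = 42.8 / 2 = 21.4 cm
89,974.1 = 1.118 × 10⁻⁵ × 21.4 × N²
N² = 89,974.1 / (23.9252 × 10⁻⁵) = 376,064,150
N ≈ √376,064,150 ≈ 19,392.4

19400 RPM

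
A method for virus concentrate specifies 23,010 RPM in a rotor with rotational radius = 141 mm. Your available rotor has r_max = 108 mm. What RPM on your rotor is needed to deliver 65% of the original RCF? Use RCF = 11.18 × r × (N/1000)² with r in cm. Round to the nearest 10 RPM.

21200 RPM

Original rotor: r = 141 mm = 14.1 cm
RCF_original = 11.18 × 14.1 × (23.01)² = 11.18 × 14.1 × 529.4601 ≈ 83,463 × g
Target RCF = 0.65 × 83,463 ≈ 54,251 × g
Your rotor: r = 108 mm = 10.8 cm
54,251 = 11.18 × 10.8 × (N/1000)²
(N/1000)² = 54,251 / 120.744 = 449.306
N = 1000 × √449.306 ≈ 21,196.8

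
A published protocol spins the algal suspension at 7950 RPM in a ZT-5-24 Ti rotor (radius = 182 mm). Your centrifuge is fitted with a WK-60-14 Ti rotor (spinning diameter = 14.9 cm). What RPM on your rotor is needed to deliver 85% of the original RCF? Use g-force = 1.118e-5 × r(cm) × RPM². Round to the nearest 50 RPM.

≈ 11450 RPM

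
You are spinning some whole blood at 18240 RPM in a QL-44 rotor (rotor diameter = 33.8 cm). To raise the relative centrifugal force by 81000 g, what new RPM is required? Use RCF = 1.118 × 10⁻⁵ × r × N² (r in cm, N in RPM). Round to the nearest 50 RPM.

27600 RPM

r = 33.8 / 2 = 16.9 cm
Current RCF = 1.118 × 10⁻⁵ × 16.9 × (18240)² = 1.118 × 10⁻⁵ × 16.9 × 332,697,600 ≈ 62,860.5 × g
Target RCF = 62,860.5 + 81,000 = 143,860.5 × g
N² = 143,860.5 / (18.8942 × 10⁻⁵) = 761,400,324
N ≈ √761,400,324 ≈ 27,593.5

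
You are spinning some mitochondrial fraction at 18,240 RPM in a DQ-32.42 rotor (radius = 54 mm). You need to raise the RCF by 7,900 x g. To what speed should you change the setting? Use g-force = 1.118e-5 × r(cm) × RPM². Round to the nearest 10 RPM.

N₂ ≈ 21530 RPM

r = 54 mm = 5.4 cm
Current RCF = 1.118 × 10⁻⁵ × 5.4 × (18240)² = 1.118 × 10⁻⁵ × 5.4 × 332,697,600 ≈ 20,085.6 × g
Target RCF = 20,085.6 + 7,900 = 27,985.6 × g
N² = 27,985.6 / (6.0372 × 10⁻⁵) = 463,552,640
N ≈ √463,552,640 ≈ 21,530.3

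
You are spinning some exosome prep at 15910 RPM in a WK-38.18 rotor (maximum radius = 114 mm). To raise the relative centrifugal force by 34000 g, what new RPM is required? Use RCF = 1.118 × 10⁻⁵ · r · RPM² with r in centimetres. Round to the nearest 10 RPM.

r = 114 mm = 11.4 cm
Current RCF = 1.118 × 10⁻⁵ × 11.4 × (15910)² = 1.118 × 10⁻⁵ × 11.4 × 253,128,100 ≈ 32,261.7 × g
Target RCF = 32,261.7 + 34,000 = 66,261.7 × g
N² = 66,261.7 / (12.7452 × 10⁻⁵) = 519,895,333
N ≈ √519,895,333 ≈ 22,801.2

N₂ ≈ 22800 RPM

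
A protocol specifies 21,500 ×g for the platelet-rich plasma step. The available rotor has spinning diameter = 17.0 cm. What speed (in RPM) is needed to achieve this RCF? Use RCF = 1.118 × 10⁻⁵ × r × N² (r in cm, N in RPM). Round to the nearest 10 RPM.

15040 RPM

r = 17.0 / 2 = 8.5 cm
21,500 = 1.118 × 10⁻⁵ × 8.5 × N²
N² = 21,500 / (9.503 × 10⁻⁵) = 226,244,344
N ≈ √226,244,344 ≈ 15,041.4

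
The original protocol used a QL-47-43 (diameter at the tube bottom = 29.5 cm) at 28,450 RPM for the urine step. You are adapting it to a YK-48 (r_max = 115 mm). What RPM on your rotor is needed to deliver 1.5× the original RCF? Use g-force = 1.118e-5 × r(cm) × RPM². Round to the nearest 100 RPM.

≈ 39500 RPM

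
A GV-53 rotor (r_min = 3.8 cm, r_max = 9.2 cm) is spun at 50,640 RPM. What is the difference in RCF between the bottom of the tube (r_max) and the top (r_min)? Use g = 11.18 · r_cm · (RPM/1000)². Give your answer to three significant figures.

155000 ×g

RCF_max = 11.18 × 9.2 × (50.64)² = 11.18 × 9.2 × 2,564.4096 ≈ 263,764.9 × g
RCF_min = 11.18 × 3.8 × (50.64)² = 11.18 × 3.8 × 2,564.4096 ≈ 108,946.4 × g
ΔRCF = 263,764.9 − 108,946.4 = 154,818.5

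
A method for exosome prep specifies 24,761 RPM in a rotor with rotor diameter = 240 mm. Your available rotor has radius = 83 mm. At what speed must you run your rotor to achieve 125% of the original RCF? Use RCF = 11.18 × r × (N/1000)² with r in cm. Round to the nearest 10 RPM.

≈ 33290 RPM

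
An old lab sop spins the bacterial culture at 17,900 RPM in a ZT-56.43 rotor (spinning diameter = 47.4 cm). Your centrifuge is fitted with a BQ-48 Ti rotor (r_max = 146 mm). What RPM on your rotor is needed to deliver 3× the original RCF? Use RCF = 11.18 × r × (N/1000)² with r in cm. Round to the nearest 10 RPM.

≈ 39500 RPM

Original rotor: r = 47.4 / 2 = 23.7 cm
RCF_original = 11.18 × 23.7 × (17.9)² = 11.18 × 23.7 × 320.41 ≈ 84,897.8 × g
Target RCF = 3 × 84,897.8 ≈ 254,693.4 × g
Your rotor: r = 146 mm = 14.6 cm
254,693.4 = 11.18 × 14.6 × (N/1000)²
(N/1000)² = 254,693.4 / 163.228 = 1560.354
N = 1000 × √1560.354 ≈ 39,501.3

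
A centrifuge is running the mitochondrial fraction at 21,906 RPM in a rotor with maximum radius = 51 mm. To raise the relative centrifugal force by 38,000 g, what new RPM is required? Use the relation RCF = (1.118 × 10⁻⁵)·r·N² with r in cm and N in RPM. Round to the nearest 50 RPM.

≈ 33850 RPM

r = 51 mm = 5.1 cm
Current RCF = 1.118 × 10⁻⁵ × 5.1 × (21906)² = 1.118 × 10⁻⁵ × 5.1 × 479,872,836 ≈ 27,361.4 × g
Target RCF = 27,361.4 + 38,000 = 65,361.4 × g
N² = 65,361.4 / (5.7018 × 10⁻⁵) = 1,146,329,229
N ≈ √1,146,329,229 ≈ 33,857.5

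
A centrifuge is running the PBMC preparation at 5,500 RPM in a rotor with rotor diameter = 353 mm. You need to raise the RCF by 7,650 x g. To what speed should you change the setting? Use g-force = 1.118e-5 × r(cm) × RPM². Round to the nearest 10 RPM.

N₂ ≈ 8310 RPM

r = 353 mm / 2 = 176.5 mm = 17.65 cm
Current RCF = 1.118 × 10⁻⁵ × 17.65 × (5500)² = 1.118 × 10⁻⁵ × 17.65 × 30,250,000 ≈ 5,969.1 × g
Target RCF = 5,969.1 + 7,650 = 13,619.1 × g
N² = 13,619.1 / (19.7327 × 10⁻⁵) = 69,017,925
N ≈ √69,017,925 ≈ 8,307.7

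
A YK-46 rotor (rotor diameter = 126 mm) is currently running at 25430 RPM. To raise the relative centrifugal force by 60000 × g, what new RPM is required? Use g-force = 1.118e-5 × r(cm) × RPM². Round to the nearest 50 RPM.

≈ 38700 RPM

r = 126 mm / 2 = 63 mm = 6.3 cm
Current RCF = 1.118 × 10⁻⁵ × 6.3 × (25430)² = 1.118 × 10⁻⁵ × 6.3 × 646,684,900 ≈ 45,548.6 × g
Target RCF = 45,548.6 + 60,000 = 105,548.6 × g
N² = 105,548.6 / (7.0434 × 10⁻⁵) = 1,498,546,157
N ≈ √1,498,546,157 ≈ 38,711.1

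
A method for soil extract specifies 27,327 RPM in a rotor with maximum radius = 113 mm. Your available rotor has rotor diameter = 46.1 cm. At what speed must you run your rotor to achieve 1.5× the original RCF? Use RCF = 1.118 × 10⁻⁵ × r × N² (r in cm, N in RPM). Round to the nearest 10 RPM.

Original rotor: r = 113 mm = 11.3 cm
RCF_original = 1.118 × 10⁻⁵ × 11.3 × (27327)² = 1.118 × 10⁻⁵ × 11.3 × 746,764,929 ≈ 94,341.8 × g
Target RCF = 1.5 × 94,341.8 ≈ 141,512.7 × g
Your rotor: r = 46.1 / 2 = 23.05 cm
141,512.7 = 1.118 × 10⁻⁵ × 23.05 × N²
N² = 141,512.7 / (25.7699 × 10⁻⁵) = 549,139,500
N ≈ √549,139,500 ≈ 23,433.7

≈ 23430 RPM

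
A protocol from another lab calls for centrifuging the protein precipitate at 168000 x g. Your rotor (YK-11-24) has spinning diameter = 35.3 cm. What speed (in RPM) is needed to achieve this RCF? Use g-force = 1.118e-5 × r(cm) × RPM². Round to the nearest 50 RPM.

≈ 29200 RPM

r = 35.3 / 2 = 17.65 cm
RCF = 1.118 × 10⁻⁵ × r × N²
168,000 = 1.118 × 10⁻⁵ × 17.65 × N²
N² = 168,000 / (19.7327 × 10⁻⁵) = 851,378,676
N ≈ √851,378,676 ≈ 29,178.4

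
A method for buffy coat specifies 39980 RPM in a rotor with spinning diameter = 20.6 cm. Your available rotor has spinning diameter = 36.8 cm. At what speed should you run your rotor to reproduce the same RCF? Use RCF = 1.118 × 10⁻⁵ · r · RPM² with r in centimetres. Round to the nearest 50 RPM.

≈ 29900 RPM

Original rotor: r = 20.6 / 2 = 10.3 cm
RCF_original = 1.118 × 10⁻⁵ × 10.3 × (39980)² = 1.118 × 10⁻⁵ × 10.3 × 1,598,400,400 ≈ 184,062.2 × g
Your rotor: r = 36.8 / 2 = 18.4 cm
184,062.2 = 1.118 × 10⁻⁵ × 18.4 × N²
N² = 184,062.2 / (20.5712 × 10⁻⁵) = 894,756,747
N ≈ √894,756,747 ≈ 29,912.5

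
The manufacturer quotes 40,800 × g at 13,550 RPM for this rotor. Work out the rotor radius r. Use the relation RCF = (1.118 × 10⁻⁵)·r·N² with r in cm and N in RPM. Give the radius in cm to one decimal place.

19.9 cm

RCF = 1.118 × 10⁻⁵ × r × N²
40800 = 1.118 × 10⁻⁵ × r × (13550)²
r = 40800 / (1.118 × 10⁻⁵ × 183,602,500) = 40800 / 2052.676 ≈ 19.876 cm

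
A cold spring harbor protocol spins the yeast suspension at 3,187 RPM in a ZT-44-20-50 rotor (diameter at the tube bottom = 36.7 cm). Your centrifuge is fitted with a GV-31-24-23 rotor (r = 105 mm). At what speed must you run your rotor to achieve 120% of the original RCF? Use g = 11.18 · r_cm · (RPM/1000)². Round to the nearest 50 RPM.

Original rotor: r = 36.7 / 2 = 18.35 cm
RCF = 11.18 × r × (N/1000)²
RCF_original = 11.18 × 18.35 × (3.187)² = 11.18 × 18.35 × 10.156969 ≈ 2,083.7 × g
Target RCF = 1.2 × 2,083.7 ≈ 2,500.4 × g
Your rotor: r = 105 mm = 10.5 cm
2,500.4 = 11.18 × 10.5 × (N/1000)²
(N/1000)² = 2,500.4 / 117.39 = 21.29994
N = 1000 × √21.29994 ≈ 4,615.2

4600 RPM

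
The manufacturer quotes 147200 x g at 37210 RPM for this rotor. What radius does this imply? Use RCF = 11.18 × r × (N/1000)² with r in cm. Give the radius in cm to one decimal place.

9.5 cm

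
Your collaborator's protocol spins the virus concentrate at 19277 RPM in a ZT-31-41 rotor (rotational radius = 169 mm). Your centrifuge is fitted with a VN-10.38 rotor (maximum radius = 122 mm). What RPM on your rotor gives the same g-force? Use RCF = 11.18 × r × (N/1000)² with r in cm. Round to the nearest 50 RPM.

22700 RPM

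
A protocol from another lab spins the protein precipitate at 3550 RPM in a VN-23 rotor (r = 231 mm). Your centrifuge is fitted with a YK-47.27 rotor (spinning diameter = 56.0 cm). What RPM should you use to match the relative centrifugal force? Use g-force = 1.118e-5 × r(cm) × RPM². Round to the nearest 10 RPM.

Original rotor: r = 231 mm = 23.1 cm
RCF = 1.118 × 10⁻⁵ × r × N²
RCF_original = 1.118 × 10⁻⁵ × 23.1 × (3550)² = 1.118 × 10⁻⁵ × 23.1 × 12,602,500 ≈ 3,254.7 × g
Your rotor: r = 56.0 / 2 = 28 cm
3,254.7 = 1.118 × 10⁻⁵ × 28 × N²
N² = 3,254.7 / (31.304 × 10⁻⁵) = 10,397,074
N ≈ √10,397,074 ≈ 3,224.4

3220 RPM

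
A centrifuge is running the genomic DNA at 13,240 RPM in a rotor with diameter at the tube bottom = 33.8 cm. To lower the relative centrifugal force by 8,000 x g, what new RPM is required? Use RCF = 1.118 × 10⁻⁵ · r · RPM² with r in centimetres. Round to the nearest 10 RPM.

r = 33.8 / 2 = 16.9 cm
Current RCF = 1.118 × 10⁻⁵ × 16.9 × (13240)² = 1.118 × 10⁻⁵ × 16.9 × 175,297,600 ≈ 33,121.1 × g
Target RCF = 33,121.1 − 8,000 = 25,121.1 × g
N² = 25,121.1 / (18.8942 × 10⁻⁵) = 132,956,675
N ≈ √132,956,675 ≈ 11,530.7

N₂ ≈ 11530 RPM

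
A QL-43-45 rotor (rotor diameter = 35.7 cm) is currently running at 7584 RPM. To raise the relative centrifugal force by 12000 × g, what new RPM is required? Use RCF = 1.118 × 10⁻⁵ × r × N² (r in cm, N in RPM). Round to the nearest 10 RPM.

N₂ ≈ 10850 RPM

r = 35.7 / 2 = 17.85 cm
Current RCF = 1.118 × 10⁻⁵ × 17.85 × (7584)² = 1.118 × 10⁻⁵ × 17.85 × 57,517,056 ≈ 11,478.3 × g
Target RCF = 11,478.3 + 12,000 = 23,478.3 × g
N² = 23,478.3 / (19.9563 × 10⁻⁵) = 117,648,562
N ≈ √117,648,562 ≈ 10,846.6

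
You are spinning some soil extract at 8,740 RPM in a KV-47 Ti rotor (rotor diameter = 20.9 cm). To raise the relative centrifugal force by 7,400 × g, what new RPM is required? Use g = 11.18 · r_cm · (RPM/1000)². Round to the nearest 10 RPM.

11820 RPM

r = 20.9 / 2 = 10.45 cm
Current RCF = 11.18 × 10.45 × (8.74)² = 11.18 × 10.45 × 76.3876 ≈ 8,924.4 × g
Target RCF = 8,924.4 + 7,400 = 16,324.4 × g
(N/1000)² = 16,324.4 / 116.831 = 139.7266
N = 1000 × √139.7266 ≈ 11,820.6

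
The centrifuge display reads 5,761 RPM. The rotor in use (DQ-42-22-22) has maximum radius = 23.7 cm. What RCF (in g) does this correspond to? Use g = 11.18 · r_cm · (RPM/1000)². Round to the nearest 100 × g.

≈ 8800 g

RCF = 11.18 × 23.7 × (5.761)² = 11.18 × 23.7 × 33.189121 ≈ 8,794 × g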